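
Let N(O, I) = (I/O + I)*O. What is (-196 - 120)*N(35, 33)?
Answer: -375408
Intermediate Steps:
N(O, I) = O*(I + I/O) (N(O, I) = (I + I/O)*O = O*(I + I/O))
(-196 - 120)*N(35, 33) = (-196 - 120)*(33*(1 + 35)) = -10428*36 = -316*1188 = -375408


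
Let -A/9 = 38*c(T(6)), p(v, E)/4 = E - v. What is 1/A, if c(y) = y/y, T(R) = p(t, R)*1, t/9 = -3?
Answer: -1/342 ≈ -0.0029240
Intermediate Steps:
t = -27 (t = 9*(-3) = -27)
p(v, E) = -4*v + 4*E (p(v, E) = 4*(E - v) = -4*v + 4*E)
T(R) = 108 + 4*R (T(R) = (-4*(-27) + 4*R)*1 = (108 + 4*R)*1 = 108 + 4*R)
c(y) = 1
A = -342 ≈ -342.00
1/A = 1/(-342) = -1/342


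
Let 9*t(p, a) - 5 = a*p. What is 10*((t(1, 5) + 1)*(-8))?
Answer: -1520/9 ≈ -168.89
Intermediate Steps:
t(p, a) = 5/9 + a*p/9 (t(p, a) = 5/9 + (a*p)/9 = 5/9 + a*p/9)
10*((t(1, 5) + 1)*(-8)) = 10*(((5/9 + (⅑)*5*1) + 1)*(-8)) = 10*(((5/9 + 5/9) + 1)*(-8)) = 10*((10/9 + 1)*(-8)) = 10*((19/9)*(-8)) = 10*(-152/9) = -1520/9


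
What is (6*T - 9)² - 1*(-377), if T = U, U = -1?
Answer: 602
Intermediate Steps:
T = -1
(6*T - 9)² - 1*(-377) = (6*(-1) - 9)² - 1*(-377) = (-6 - 9)² + 377 = (-15)² + 377 = 225 + 377 = 602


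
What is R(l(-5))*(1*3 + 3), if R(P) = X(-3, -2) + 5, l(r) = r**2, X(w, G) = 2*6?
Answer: 102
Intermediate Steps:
X(w, G) = 12
R(P) = 17 (R(P) = 12 + 5 = 17)
R(l(-5))*(1*3 + 3) = 17*(1*3 + 3) = 17*(3 + 3) = 17*6 = 102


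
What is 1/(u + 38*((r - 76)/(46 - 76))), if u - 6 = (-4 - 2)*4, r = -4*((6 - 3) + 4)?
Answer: 15/1706 ≈ 0.0087925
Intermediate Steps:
r = -28 (r = -4*(3 + 4) = -4*7 = -28)
u = -18 (u = 6 + (-4 - 2)*4 = 6 - 6*4 = 6 - 24 = -18)
1/(u + 38*((r - 76)/(46 - 76))) = 1/(-18 + 38*((-28 - 76)/(46 - 76))) = 1/(-18 + 38*(-104/(-30))) = 1/(-18 + 38*(-104*(-1/30))) = 1/(-18 + 38*(52/15)) = 1/(-18 + 1976/15) = 1/(1706/15) = 15/1706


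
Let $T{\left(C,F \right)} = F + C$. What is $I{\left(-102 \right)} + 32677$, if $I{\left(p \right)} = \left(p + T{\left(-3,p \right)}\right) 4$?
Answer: $31849$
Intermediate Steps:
$T{\left(C,F \right)} = C + F$
$I{\left(p \right)} = -12 + 8 p$ ($I{\left(p \right)} = \left(p + \left(-3 + p\right)\right) 4 = \left(-3 + 2 p\right) 4 = -12 + 8 p$)
$I{\left(-102 \right)} + 32677 = \left(-12 + 8 \left(-102\right)\right) + 32677 = \left(-12 - 816\right) + 32677 = -828 + 32677 = 31849$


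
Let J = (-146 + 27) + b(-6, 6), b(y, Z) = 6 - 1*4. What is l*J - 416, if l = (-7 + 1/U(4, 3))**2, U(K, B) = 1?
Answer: -4628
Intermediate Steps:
b(y, Z) = 2 (b(y, Z) = 6 - 4 = 2)
J = -117 (J = (-146 + 27) + 2 = -119 + 2 = -117)
l = 36 (l = (-7 + 1/1)**2 = (-7 + 1)**2 = (-6)**2 = 36)
l*J - 416 = 36*(-117) - 416 = -4212 - 416 = -4628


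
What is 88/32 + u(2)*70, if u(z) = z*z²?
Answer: 2251/4 ≈ 562.75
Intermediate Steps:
u(z) = z³
88/32 + u(2)*70 = 88/32 + 2³*70 = 88*(1/32) + 8*70 = 11/4 + 560 = 2251/4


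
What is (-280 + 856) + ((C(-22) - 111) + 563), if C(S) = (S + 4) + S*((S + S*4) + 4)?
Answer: 3342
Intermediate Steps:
C(S) = 4 + S + S*(4 + 5*S) (C(S) = (4 + S) + S*((S + 4*S) + 4) = (4 + S) + S*(5*S + 4) = (4 + S) + S*(4 + 5*S) = 4 + S + S*(4 + 5*S))
(-280 + 856) + ((C(-22) - 111) + 563) = (-280 + 856) + (((4 + 5*(-22) + 5*(-22)²) - 111) + 563) = 576 + (((4 - 110 + 5*484) - 111) + 563) = 576 + (((4 - 110 + 2420) - 111) + 563) = 576 + ((2314 - 111) + 563) = 576 + (2203 + 563) = 576 + 2766 = 3342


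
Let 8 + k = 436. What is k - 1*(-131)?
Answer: 559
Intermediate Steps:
k = 428 (k = -8 + 436 = 428)
k - 1*(-131) = 428 - 1*(-131) = 428 + 131 = 559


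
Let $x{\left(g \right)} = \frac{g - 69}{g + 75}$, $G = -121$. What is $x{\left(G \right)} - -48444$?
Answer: $\frac{1114307}{23} \approx 48448.0$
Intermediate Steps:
$x{\left(g \right)} = \frac{-69 + g}{75 + g}$
$x{\left(G \right)} - -48444 = \frac{-69 - 121}{75 - 121} - -48444 = \frac{1}{-46} \left(-190\right) + 48444 = \left(- \frac{1}{46}\right) \left(-190\right) + 48444 = \frac{95}{23} + 48444 = \frac{1114307}{23}$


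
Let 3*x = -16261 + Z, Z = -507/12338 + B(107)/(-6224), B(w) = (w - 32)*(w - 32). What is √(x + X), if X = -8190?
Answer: I*√11286779655066123135/28796892 ≈ 116.66*I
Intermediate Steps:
B(w) = (-32 + w)² (B(w) = (-32 + w)*(-32 + w) = (-32 + w)²)
Z = -36278409/38395856 (Z = -507/12338 + (-32 + 107)²/(-6224) = -507*1/12338 + 75²*(-1/6224) = -507/12338 + 5625*(-1/6224) = -507/12338 - 5625/6224 = -36278409/38395856 ≈ -0.94485)
x = -624391292825/115187568 (x = (-16261 - 36278409/38395856)/3 = (⅓)*(-624391292825/38395856) = -624391292825/115187568 ≈ -5420.6)
√(x + X) = √(-624391292825/115187568 - 8190) = √(-1567777474745/115187568) = I*√11286779655066123135/28796892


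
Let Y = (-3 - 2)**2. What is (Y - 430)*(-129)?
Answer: 52245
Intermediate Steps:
Y = 25 (Y = (-5)**2 = 25)
(Y - 430)*(-129) = (25 - 430)*(-129) = -405*(-129) = 52245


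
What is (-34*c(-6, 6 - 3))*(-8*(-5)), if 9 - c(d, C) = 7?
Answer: -2720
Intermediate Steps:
c(d, C) = 2 (c(d, C) = 9 - 1*7 = 9 - 7 = 2)
(-34*c(-6, 6 - 3))*(-8*(-5)) = (-34*2)*(-8*(-5)) = -68*40 = -2720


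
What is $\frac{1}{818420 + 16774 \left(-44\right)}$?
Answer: $\frac{1}{80364} \approx 1.2443 \cdot 10^{-5}$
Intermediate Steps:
$\frac{1}{818420 + 16774 \left(-44\right)} = \frac{1}{818420 - 738056} = \frac{1}{80364}$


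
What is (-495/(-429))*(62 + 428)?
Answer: 7350/13 ≈ 565.38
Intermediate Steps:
(-495/(-429))*(62 + 428) = -495*(-1/429)*490 = (15/13)*490 = 7350/13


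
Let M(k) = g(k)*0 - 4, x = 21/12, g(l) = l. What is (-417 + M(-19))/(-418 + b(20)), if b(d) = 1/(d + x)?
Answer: 36627/36362 ≈ 1.0073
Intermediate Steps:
x = 7/4 (x = 21*(1/12) = 7/4 ≈ 1.7500)
M(k) = -4 (M(k) = k*0 - 4 = 0 - 4 = -4)
b(d) = 1/(7/4 + d) (b(d) = 1/(d + 7/4) = 1/(7/4 + d))
(-417 + M(-19))/(-418 + b(20)) = (-417 - 4)/(-418 + 4/(7 + 4*20)) = -421/(-418 + 4/(7 + 80)) = -421/(-418 + 4/87) = -421/(-36362/87) = -421*(-87/36362) = 36627/36362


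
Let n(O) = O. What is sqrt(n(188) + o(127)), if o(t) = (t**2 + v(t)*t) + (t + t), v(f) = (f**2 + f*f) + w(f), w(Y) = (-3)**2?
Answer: 4*sqrt(257155) ≈ 2028.4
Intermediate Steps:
w(Y) = 9
v(f) = 9 + 2*f**2 (v(f) = (f**2 + f*f) + 9 = (f**2 + f**2) + 9 = 2*f**2 + 9 = 9 + 2*f**2)
o(t) = t**2 + 2*t + t*(9 + 2*t**2) (o(t) = (t**2 + (9 + 2*t**2)*t) + (t + t) = (t**2 + t*(9 + 2*t**2)) + 2*t = t**2 + 2*t + t*(9 + 2*t**2))
sqrt(n(188) + o(127)) = sqrt(188 + 127*(11 + 127 + 2*127**2)) = sqrt(188 + 127*(11 + 127 + 2*16129)) = sqrt(188 + 127*(11 + 127 + 32258)) = sqrt(188 + 127*32396) = sqrt(188 + 4114292) = sqrt(4114480) = 4*sqrt(257155)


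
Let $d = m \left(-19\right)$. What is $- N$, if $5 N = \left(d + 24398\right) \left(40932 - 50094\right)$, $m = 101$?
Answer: $\frac{205952598}{5} \approx 4.1191 \cdot 10^{7}$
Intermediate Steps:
$d = -1919$ ($d = 101 \left(-19\right) = -1919$)
$N = - \frac{205952598}{5}$ ($N = \frac{\left(-1919 + 24398\right) \left(40932 - 50094\right)}{5} = \frac{22479 \left(-9162\right)}{5} = \frac{1}{5} \left(-205952598\right) = - \frac{205952598}{5} \approx -4.1191 \cdot 10^{7}$)
$- N = \left(-1\right) \left(- \frac{205952598}{5}\right) = \frac{205952598}{5}$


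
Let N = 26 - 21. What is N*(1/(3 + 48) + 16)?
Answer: 4085/51 ≈ 80.098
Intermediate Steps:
N = 5
N*(1/(3 + 48) + 16) = 5*(1/(3 + 48) + 16) = 5*(1/51 + 16) = 5*(817/51) = 4085/51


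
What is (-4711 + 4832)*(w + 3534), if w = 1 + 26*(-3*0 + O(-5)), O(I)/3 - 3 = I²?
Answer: 691999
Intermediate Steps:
O(I) = 9 + 3*I²
w = 2185 (w = 1 + 26*(-3*0 + (9 + 3*(-5)²)) = 1 + 26*(0 + (9 + 3*25)) = 1 + 26*(0 + (9 + 75)) = 1 + 26*(0 + 84) = 1 + 26*84 = 1 + 2184 = 2185)
(-4711 + 4832)*(w + 3534) = (-4711 + 4832)*(2185 + 3534) = 121*5719 = 691999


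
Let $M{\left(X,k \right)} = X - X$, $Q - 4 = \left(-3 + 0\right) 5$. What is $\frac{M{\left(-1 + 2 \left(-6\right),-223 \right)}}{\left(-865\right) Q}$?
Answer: $0$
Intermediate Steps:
$Q = -11$ ($Q = 4 + \left(-3 + 0\right) 5 = 4 - 15 = -11$)
$M{\left(X,k \right)} = 0$
$\frac{M{\left(-1 + 2 \left(-6\right),-223 \right)}}{\left(-865\right) Q} = \frac{0}{\left(-865\right) \left(-11\right)} = \frac{0}{9515} = 0 \cdot \frac{1}{9515} = 0$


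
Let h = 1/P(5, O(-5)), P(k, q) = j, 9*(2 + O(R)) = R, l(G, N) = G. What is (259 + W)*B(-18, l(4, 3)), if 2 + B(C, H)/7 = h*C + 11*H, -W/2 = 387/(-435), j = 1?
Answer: 6352584/145 ≈ 43811.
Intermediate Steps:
O(R) = -2 + R/9
W = 258/145 (W = -774/(-435) = -774*(-1)/435 = -2*(-129/145) = 258/145 ≈ 1.7793)
P(k, q) = 1
h = 1 (h = 1/1 = 1)
B(C, H) = -14 + 7*C + 77*H (B(C, H) = -14 + 7*(1*C + 11*H) = -14 + 7*(C + 11*H) = -14 + (7*C + 77*H) = -14 + 7*C + 77*H)
(259 + W)*B(-18, l(4, 3)) = (259 + 258/145)*(-14 + 7*(-18) + 77*4) = 37813*(-14 - 126 + 308)/145 = (37813/145)*168 = 6352584/145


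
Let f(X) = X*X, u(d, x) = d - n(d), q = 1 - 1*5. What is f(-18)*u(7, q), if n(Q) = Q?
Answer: 0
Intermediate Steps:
q = -4 (q = 1 - 5 = -4)
u(d, x) = 0 (u(d, x) = d - d = 0)
f(X) = X²
f(-18)*u(7, q) = (-18)²*0 = 324*0 = 0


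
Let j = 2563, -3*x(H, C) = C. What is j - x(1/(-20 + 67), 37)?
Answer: 7726/3 ≈ 2575.3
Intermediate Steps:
x(H, C) = -C/3
j - x(1/(-20 + 67), 37) = 2563 - (-1)*37/3 = 2563 - 1*(-37/3) = 2563 + 37/3 = 7726/3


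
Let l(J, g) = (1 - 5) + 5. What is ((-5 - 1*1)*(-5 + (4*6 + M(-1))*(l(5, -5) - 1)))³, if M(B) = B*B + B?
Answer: 27000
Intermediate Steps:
l(J, g) = 1 (l(J, g) = -4 + 5 = 1)
M(B) = B + B² (M(B) = B² + B = B + B²)
((-5 - 1*1)*(-5 + (4*6 + M(-1))*(l(5, -5) - 1)))³ = ((-5 - 1*1)*(-5 + (4*6 - (1 - 1))*(1 - 1)))³ = ((-5 - 1)*(-5 + (24 - 1*0)*0))³ = (-6*(-5 + (24 + 0)*0))³ = (-6*(-5 + 24*0))³ = (-6*(-5 + 0))³ = (-6*(-5))³ = 30³ = 27000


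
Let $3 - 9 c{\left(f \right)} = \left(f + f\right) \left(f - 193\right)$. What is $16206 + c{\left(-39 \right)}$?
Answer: $\frac{42587}{3} \approx 14196.0$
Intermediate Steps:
$c{\left(f \right)} = \frac{1}{3} - \frac{2 f \left(-193 + f\right)}{9}$ ($c{\left(f \right)} = \frac{1}{3} - \frac{\left(f + f\right) \left(f - 193\right)}{9} = \frac{1}{3} - \frac{2 f \left(-193 + f\right)}{9}$)
$16206 + c{\left(-39 \right)} = 16206 + \left(\frac{1}{3} - \frac{2 \left(-39\right)^{2}}{9} + \frac{386}{9} \left(-39\right)\right) = 16206 - \frac{6031}{3} = \frac{42587}{3}$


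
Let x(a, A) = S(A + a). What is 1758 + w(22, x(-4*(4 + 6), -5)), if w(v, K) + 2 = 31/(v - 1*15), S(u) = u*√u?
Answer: 12323/7 ≈ 1760.4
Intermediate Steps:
S(u) = u^(3/2)
x(a, A) = (A + a)^(3/2)
w(v, K) = -2 + 31/(-15 + v) (w(v, K) = -2 + 31/(v - 1*15) = -2 + 31/(v - 15) = -2 + 31/(-15 + v))
1758 + w(22, x(-4*(4 + 6), -5)) = 1758 + (61 - 2*22)/(-15 + 22) = 1758 + (61 - 44)/7 = 1758 + (⅐)*17 = 1758 + 17/7 = 12323/7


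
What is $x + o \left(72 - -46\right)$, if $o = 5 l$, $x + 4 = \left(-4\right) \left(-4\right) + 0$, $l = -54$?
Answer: $-31848$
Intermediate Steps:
$x = 12$ ($x = -4 + \left(\left(-4\right) \left(-4\right) + 0\right) = -4 + \left(16 + 0\right) = -4 + 16 = 12$)
$o = -270$ ($o = 5 \left(-54\right) = -270$)
$x + o \left(72 - -46\right) = 12 - 270 \left(72 - -46\right) = 12 - 270 \left(72 + 46\right) = 12 - 31860 = -31848$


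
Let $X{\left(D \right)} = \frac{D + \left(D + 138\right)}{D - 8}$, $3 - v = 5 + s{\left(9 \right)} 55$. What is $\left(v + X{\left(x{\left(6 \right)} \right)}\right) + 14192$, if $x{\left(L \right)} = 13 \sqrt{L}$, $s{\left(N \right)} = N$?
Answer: $\frac{6506691}{475} + \frac{1001 \sqrt{6}}{475} \approx 13703.0$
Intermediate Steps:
$v = -497$ ($v = 3 - \left(5 + 9 \cdot 55\right) = 3 - \left(5 + 495\right) = 3 - 500 = -497$)
$X{\left(D \right)} = \frac{138 + 2 D}{-8 + D}$ ($X{\left(D \right)} = \frac{D + \left(138 + D\right)}{-8 + D} = \frac{138 + 2 D}{-8 + D}$)
$\left(v + X{\left(x{\left(6 \right)} \right)}\right) + 14192 = \left(-497 + \frac{2 \left(69 + 13 \sqrt{6}\right)}{-8 + 13 \sqrt{6}}\right) + 14192 = 13695 + \frac{2 \left(69 + 13 \sqrt{6}\right)}{-8 + 13 \sqrt{6}}$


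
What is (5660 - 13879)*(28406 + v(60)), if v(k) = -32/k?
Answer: -3501967958/15 ≈ -2.3346e+8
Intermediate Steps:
(5660 - 13879)*(28406 + v(60)) = (5660 - 13879)*(28406 - 32/60) = -8219*(28406 - 32*1/60) = -8219*(28406 - 8/15) = -8219*426082/15 = -3501967958/15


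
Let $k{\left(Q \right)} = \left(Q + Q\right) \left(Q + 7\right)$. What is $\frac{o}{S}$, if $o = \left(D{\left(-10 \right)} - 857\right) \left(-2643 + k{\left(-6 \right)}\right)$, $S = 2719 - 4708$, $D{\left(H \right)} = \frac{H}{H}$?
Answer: $- \frac{252520}{221} \approx -1142.6$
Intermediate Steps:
$D{\left(H \right)} = 1$
$k{\left(Q \right)} = 2 Q \left(7 + Q\right)$
$S = -1989$
$o = 2272680$ ($o = \left(1 - 857\right) \left(-2643 + 2 \left(-6\right) \left(7 - 6\right)\right) = - 856 \left(-2643 + 2 \left(-6\right) 1\right) = - 856 \left(-2643 - 12\right) = \left(-856\right) \left(-2655\right) = 2272680$)
$\frac{o}{S} = \frac{2272680}{-1989} = 2272680 \left(- \frac{1}{1989}\right) = - \frac{252520}{221}$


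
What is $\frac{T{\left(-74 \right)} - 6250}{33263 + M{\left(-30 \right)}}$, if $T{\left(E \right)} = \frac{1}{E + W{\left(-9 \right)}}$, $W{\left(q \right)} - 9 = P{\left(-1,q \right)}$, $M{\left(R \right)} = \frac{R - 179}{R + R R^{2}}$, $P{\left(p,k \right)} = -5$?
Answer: $- \frac{1182565203}{6293693693} \approx -0.1879$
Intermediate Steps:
$M{\left(R \right)} = \frac{-179 + R}{R + R^{3}}$
$W{\left(q \right)} = 4$ ($W{\left(q \right)} = 9 - 5 = 4$)
$T{\left(E \right)} = \frac{1}{4 + E}$ ($T{\left(E \right)} = \frac{1}{E + 4} = \frac{1}{4 + E}$)
$\frac{T{\left(-74 \right)} - 6250}{33263 + M{\left(-30 \right)}} = \frac{\frac{1}{4 - 74} - 6250}{33263 + \frac{-179 - 30}{-30 + \left(-30\right)^{3}}} = \frac{\frac{1}{-70} - 6250}{33263 + \frac{1}{-30 - 27000} \left(-209\right)} = \frac{- \frac{1}{70} - 6250}{33263 + \frac{1}{-27030} \left(-209\right)} = - \frac{437501}{70 \left(33263 - - \frac{209}{27030}\right)} = - \frac{437501}{70 \left(33263 + \frac{209}{27030}\right)} = - \frac{437501}{70 \cdot \frac{899099099}{27030}} = \left(- \frac{437501}{70}\right) \frac{27030}{899099099} = - \frac{1182565203}{6293693693}$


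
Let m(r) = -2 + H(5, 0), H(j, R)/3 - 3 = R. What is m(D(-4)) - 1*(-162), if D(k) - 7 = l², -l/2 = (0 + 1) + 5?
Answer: 169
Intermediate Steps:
H(j, R) = 9 + 3*R
l = -12 (l = -2*((0 + 1) + 5) = -2*(1 + 5) = -2*6 = -12)
D(k) = 151 (D(k) = 7 + (-12)² = 7 + 144 = 151)
m(r) = 7 (m(r) = -2 + (9 + 3*0) = -2 + (9 + 0) = -2 + 9 = 7)
m(D(-4)) - 1*(-162) = 7 - 1*(-162) = 7 + 162 = 169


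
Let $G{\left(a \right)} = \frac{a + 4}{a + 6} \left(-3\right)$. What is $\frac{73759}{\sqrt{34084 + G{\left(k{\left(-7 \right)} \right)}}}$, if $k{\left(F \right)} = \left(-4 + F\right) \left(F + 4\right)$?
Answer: $\frac{73759 \sqrt{5759715}}{443055} \approx 399.54$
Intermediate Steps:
$k{\left(F \right)} = \left(-4 + F\right) \left(4 + F\right)$
$G{\left(a \right)} = - \frac{3 \left(4 + a\right)}{6 + a}$ ($G{\left(a \right)} = \frac{4 + a}{6 + a} \left(-3\right) = - \frac{3 \left(4 + a\right)}{6 + a}$)
$\frac{73759}{\sqrt{34084 + G{\left(k{\left(-7 \right)} \right)}}} = \frac{73759}{\sqrt{34084 + \frac{3 \left(-4 - \left(-16 + \left(-7\right)^{2}\right)\right)}{6 - \left(16 - \left(-7\right)^{2}\right)}}} = \frac{73759}{\sqrt{34084 + \frac{3 \left(-4 - \left(-16 + 49\right)\right)}{6 + \left(-16 + 49\right)}}} = \frac{73759}{\sqrt{34084 + \frac{3 \left(-4 - 33\right)}{6 + 33}}} = \frac{73759}{\sqrt{34084 + \frac{3 \left(-4 - 33\right)}{39}}} = \frac{73759}{\sqrt{34084 + 3 \cdot \frac{1}{39} \left(-37\right)}} = \frac{73759}{\sqrt{34084 - \frac{37}{13}}} = \frac{73759}{\sqrt{\frac{443055}{13}}} = \frac{73759}{\frac{1}{13} \sqrt{5759715}} = 73759 \frac{\sqrt{5759715}}{443055} = \frac{73759 \sqrt{5759715}}{443055}$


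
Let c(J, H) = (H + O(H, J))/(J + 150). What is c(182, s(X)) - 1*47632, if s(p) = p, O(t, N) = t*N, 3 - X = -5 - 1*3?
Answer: -15811811/332 ≈ -47626.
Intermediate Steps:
X = 11 (X = 3 - (-5 - 1*3) = 3 - (-5 - 3) = 3 - 1*(-8) = 3 + 8 = 11)
O(t, N) = N*t
c(J, H) = (H + H*J)/(150 + J) (c(J, H) = (H + J*H)/(J + 150) = (H + H*J)/(150 + J))
c(182, s(X)) - 1*47632 = 11*(1 + 182)/(150 + 182) - 1*47632 = 11*183/332 - 47632 = 11*(1/332)*183 - 47632 = 2013/332 - 47632 = -15811811/332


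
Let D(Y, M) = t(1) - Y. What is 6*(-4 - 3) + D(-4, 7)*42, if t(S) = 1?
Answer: 168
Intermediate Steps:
D(Y, M) = 1 - Y
6*(-4 - 3) + D(-4, 7)*42 = 6*(-4 - 3) + (1 - 1*(-4))*42 = 6*(-7) + (1 + 4)*42 = -42 + 5*42 = -42 + 210 = 168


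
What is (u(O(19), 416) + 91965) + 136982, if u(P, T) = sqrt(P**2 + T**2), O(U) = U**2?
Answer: 228947 + sqrt(303377) ≈ 2.2950e+5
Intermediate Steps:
(u(O(19), 416) + 91965) + 136982 = (sqrt((19**2)**2 + 416**2) + 91965) + 136982 = (sqrt(361**2 + 173056) + 91965) + 136982 = (sqrt(130321 + 173056) + 91965) + 136982 = (sqrt(303377) + 91965) + 136982 = (91965 + sqrt(303377)) + 136982 = 228947 + sqrt(303377)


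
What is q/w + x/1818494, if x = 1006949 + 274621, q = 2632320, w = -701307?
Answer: -216004673005/70851253981 ≈ -3.0487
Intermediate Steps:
x = 1281570
q/w + x/1818494 = 2632320/(-701307) + 1281570/1818494 = 2632320*(-1/701307) + 1281570*(1/1818494) = -292480/77923 + 640785/909247 = -216004673005/70851253981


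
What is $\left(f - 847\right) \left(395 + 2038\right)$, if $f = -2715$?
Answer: $-8666346$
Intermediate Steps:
$\left(f - 847\right) \left(395 + 2038\right) = \left(-2715 - 847\right) \left(395 + 2038\right) = \left(-3562\right) 2433 = -8666346$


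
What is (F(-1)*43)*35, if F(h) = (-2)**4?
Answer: 24080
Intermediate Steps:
F(h) = 16
(F(-1)*43)*35 = (16*43)*35 = 688*35 = 24080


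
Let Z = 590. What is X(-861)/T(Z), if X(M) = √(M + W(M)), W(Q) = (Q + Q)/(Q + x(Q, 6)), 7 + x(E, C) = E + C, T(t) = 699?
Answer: I*√2553108663/1204377 ≈ 0.041954*I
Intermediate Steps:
x(E, C) = -7 + C + E (x(E, C) = -7 + (E + C) = -7 + (C + E) = -7 + C + E)
W(Q) = 2*Q/(-1 + 2*Q) (W(Q) = (Q + Q)/(Q + (-7 + 6 + Q)) = (2*Q)/(Q + (-1 + Q)) = (2*Q)/(-1 + 2*Q) = 2*Q/(-1 + 2*Q))
X(M) = √(M + 2*M/(-1 + 2*M))
X(-861)/T(Z) = √(-861*(1 + 2*(-861))/(-1 + 2*(-861)))/699 = √(-861*(1 - 1722)/(-1 - 1722))*(1/699) = √(-861*(-1721)/(-1723))*(1/699) = √(-861*(-1/1723)*(-1721))*(1/699) = √(-1481781/1723)*(1/699) = (I*√2553108663/1723)*(1/699) = I*√2553108663/1204377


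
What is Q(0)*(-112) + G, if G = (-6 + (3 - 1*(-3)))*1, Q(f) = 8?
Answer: -896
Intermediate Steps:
G = 0 (G = (-6 + (3 + 3))*1 = (-6 + 6)*1 = 0*1 = 0)
Q(0)*(-112) + G = 8*(-112) + 0 = -896 + 0 = -896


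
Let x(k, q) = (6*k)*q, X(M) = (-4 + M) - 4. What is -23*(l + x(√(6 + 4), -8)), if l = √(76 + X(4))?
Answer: -138*√2 + 1104*√10 ≈ 3296.0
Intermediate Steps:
X(M) = -8 + M
x(k, q) = 6*k*q
l = 6*√2 (l = √(76 + (-8 + 4)) = √(76 - 4) = √72 = 6*√2 ≈ 8.4853)
-23*(l + x(√(6 + 4), -8)) = -23*(6*√2 + 6*√(6 + 4)*(-8)) = -23*(6*√2 + 6*√10*(-8)) = -23*(6*√2 - 48*√10) = -23*(-48*√10 + 6*√2) = -138*√2 + 1104*√10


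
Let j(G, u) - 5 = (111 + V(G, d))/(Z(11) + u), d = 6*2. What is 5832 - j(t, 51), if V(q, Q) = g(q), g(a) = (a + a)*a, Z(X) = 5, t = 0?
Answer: 326201/56 ≈ 5825.0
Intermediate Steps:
d = 12
g(a) = 2*a² (g(a) = (2*a)*a = 2*a²)
V(q, Q) = 2*q²
j(G, u) = 5 + (111 + 2*G²)/(5 + u)
5832 - j(t, 51) = 5832 - (136 + 2*0² + 5*51)/(5 + 51) = 5832 - (136 + 2*0 + 255)/56 = 5832 - (136 + 0 + 255)/56 = 5832 - 391/56 = 326201/56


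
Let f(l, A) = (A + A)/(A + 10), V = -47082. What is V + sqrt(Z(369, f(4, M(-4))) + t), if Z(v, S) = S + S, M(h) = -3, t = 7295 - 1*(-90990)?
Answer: -47082 + sqrt(4815881)/7 ≈ -46769.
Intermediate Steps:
t = 98285 (t = 7295 + 90990 = 98285)
f(l, A) = 2*A/(10 + A) (f(l, A) = (2*A)/(10 + A) = 2*A/(10 + A))
Z(v, S) = 2*S
V + sqrt(Z(369, f(4, M(-4))) + t) = -47082 + sqrt(2*(2*(-3)/(10 - 3)) + 98285) = -47082 + sqrt(2*(2*(-3)/7) + 98285) = -47082 + sqrt(2*(2*(-3)*(1/7)) + 98285) = -47082 + sqrt(2*(-6/7) + 98285) = -47082 + sqrt(-12/7 + 98285) = -47082 + sqrt(687983/7) = -47082 + sqrt(4815881)/7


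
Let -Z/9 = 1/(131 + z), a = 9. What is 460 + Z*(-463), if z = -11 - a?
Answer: 18409/37 ≈ 497.54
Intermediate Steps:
z = -20 (z = -11 - 1*9 = -11 - 9 = -20)
Z = -3/37 (Z = -9/(131 - 20) = -9/111 = -9*1/111 = -3/37 ≈ -0.081081)
460 + Z*(-463) = 460 - 3/37*(-463) = 460 + 1389/37 = 18409/37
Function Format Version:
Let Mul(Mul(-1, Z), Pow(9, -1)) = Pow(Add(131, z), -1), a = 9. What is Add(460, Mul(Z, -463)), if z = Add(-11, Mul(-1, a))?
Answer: Rational(18409, 37) ≈ 497.54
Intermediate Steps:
z = -20 (z = Add(-11, Mul(-1, 9)) = Add(-11, -9) = -20)
Z = Rational(-3, 37) (Z = Mul(-9, Pow(Add(131, -20), -1)) = Mul(-9, Pow(111, -1)) = Mul(-9, Rational(1, 111)) = Rational(-3, 37) ≈ -0.081081)
Add(460, Mul(Z, -463)) = Add(460, Mul(Rational(-3, 37), -463)) = Add(460, Rational(1389, 37)) = Rational(18409, 37)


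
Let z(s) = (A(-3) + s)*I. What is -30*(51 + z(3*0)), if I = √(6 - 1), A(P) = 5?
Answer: -1530 - 150*√5 ≈ -1865.4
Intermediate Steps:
I = √5 ≈ 2.2361
z(s) = √5*(5 + s) (z(s) = (5 + s)*√5 = √5*(5 + s))
-30*(51 + z(3*0)) = -30*(51 + √5*(5 + 3*0)) = -30*(51 + √5*(5 + 0)) = -30*(51 + √5*5) = -30*(51 + 5*√5) = -1530 - 150*√5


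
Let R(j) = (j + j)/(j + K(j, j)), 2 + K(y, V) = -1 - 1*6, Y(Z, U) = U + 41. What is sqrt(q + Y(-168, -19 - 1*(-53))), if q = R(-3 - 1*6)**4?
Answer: 2*sqrt(19) ≈ 8.7178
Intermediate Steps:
Y(Z, U) = 41 + U
K(y, V) = -9 (K(y, V) = -2 + (-1 - 1*6) = -2 + (-1 - 6) = -2 - 7 = -9)
R(j) = 2*j/(-9 + j) (R(j) = (j + j)/(j - 9) = (2*j)/(-9 + j) = 2*j/(-9 + j))
q = 1 (q = (2*(-3 - 1*6)/(-9 + (-3 - 1*6)))**4 = (2*(-3 - 6)/(-9 + (-3 - 6)))**4 = (2*(-9)/(-9 - 9))**4 = (2*(-9)/(-18))**4 = (2*(-9)*(-1/18))**4 = 1**4 = 1)
sqrt(q + Y(-168, -19 - 1*(-53))) = sqrt(1 + (41 + (-19 - 1*(-53)))) = sqrt(1 + (41 + (-19 + 53))) = sqrt(1 + (41 + 34)) = sqrt(1 + 75) = sqrt(76) = 2*sqrt(19)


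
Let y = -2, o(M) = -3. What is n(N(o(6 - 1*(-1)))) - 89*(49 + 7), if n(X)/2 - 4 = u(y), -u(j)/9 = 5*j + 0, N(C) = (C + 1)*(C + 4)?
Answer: -4796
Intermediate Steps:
N(C) = (1 + C)*(4 + C)
u(j) = -45*j (u(j) = -9*(5*j + 0) = -45*j)
n(X) = 188 (n(X) = 8 + 2*(-45*(-2)) = 8 + 2*90 = 8 + 180 = 188)
n(N(o(6 - 1*(-1)))) - 89*(49 + 7) = 188 - 89*(49 + 7) = 188 - 89*56 = 188 - 4984 = -4796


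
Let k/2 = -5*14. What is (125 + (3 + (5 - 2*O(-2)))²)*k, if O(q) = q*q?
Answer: -17500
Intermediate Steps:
O(q) = q²
k = -140 (k = 2*(-5*14) = 2*(-70) = -140)
(125 + (3 + (5 - 2*O(-2)))²)*k = (125 + (3 + (5 - 2*(-2)²))²)*(-140) = (125 + (3 + (5 - 2*4))²)*(-140) = (125 + (3 + (5 - 8))²)*(-140) = (125 + (3 - 3)²)*(-140) = (125 + 0²)*(-140) = (125 + 0)*(-140) = 125*(-140) = -17500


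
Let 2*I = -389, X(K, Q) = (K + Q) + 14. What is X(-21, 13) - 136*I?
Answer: 26458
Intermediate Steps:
X(K, Q) = 14 + K + Q
I = -389/2 (I = (½)*(-389) = -389/2 ≈ -194.50)
X(-21, 13) - 136*I = (14 - 21 + 13) - 136*(-389/2) = 6 + 26452 = 26458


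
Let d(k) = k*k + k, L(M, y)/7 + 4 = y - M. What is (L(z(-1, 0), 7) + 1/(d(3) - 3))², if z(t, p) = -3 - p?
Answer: 143641/81 ≈ 1773.3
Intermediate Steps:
L(M, y) = -28 - 7*M + 7*y (L(M, y) = -28 + 7*(y - M) = -28 + (-7*M + 7*y) = -28 - 7*M + 7*y)
d(k) = k + k² (d(k) = k² + k = k + k²)
(L(z(-1, 0), 7) + 1/(d(3) - 3))² = ((-28 - 7*(-3 - 1*0) + 7*7) + 1/(3*(1 + 3) - 3))² = ((-28 - 7*(-3 + 0) + 49) + 1/(3*4 - 3))² = ((-28 - 7*(-3) + 49) + 1/(12 - 3))² = ((-28 + 21 + 49) + 1/9)² = (42 + ⅑)² = (379/9)² = 143641/81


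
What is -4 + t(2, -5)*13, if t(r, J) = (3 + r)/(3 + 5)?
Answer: 33/8 ≈ 4.1250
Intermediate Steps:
t(r, J) = 3/8 + r/8 (t(r, J) = (3 + r)/8 = (3 + r)*(1/8) = 3/8 + r/8)
-4 + t(2, -5)*13 = -4 + (3/8 + (1/8)*2)*13 = -4 + (3/8 + 1/4)*13 = -4 + (5/8)*13 = -4 + 65/8 = 33/8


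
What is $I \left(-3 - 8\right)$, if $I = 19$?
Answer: $-209$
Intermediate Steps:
$I \left(-3 - 8\right) = 19 \left(-3 - 8\right) = 19 \left(-11\right) = -209$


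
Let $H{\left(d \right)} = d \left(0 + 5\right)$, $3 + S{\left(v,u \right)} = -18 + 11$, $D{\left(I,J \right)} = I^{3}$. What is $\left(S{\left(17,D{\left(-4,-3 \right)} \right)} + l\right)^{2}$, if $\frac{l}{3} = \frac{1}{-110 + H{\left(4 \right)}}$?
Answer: $\frac{90601}{900} \approx 100.67$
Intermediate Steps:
$S{\left(v,u \right)} = -10$ ($S{\left(v,u \right)} = -3 + \left(-18 + 11\right) = -3 - 7 = -10$)
$H{\left(d \right)} = 5 d$ ($H{\left(d \right)} = d 5 = 5 d$)
$l = - \frac{1}{30}$ ($l = \frac{3}{-110 + 5 \cdot 4} = \frac{3}{-110 + 20} = \frac{3}{-90} = 3 \left(- \frac{1}{90}\right) = - \frac{1}{30} \approx -0.033333$)
$\left(S{\left(17,D{\left(-4,-3 \right)} \right)} + l\right)^{2} = \left(-10 - \frac{1}{30}\right)^{2} = \left(- \frac{301}{30}\right)^{2} = \frac{90601}{900}$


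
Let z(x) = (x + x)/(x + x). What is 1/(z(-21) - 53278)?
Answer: -1/53277 ≈ -1.8770e-5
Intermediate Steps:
z(x) = 1 (z(x) = (2*x)/((2*x)) = (2*x)*(1/(2*x)) = 1)
1/(z(-21) - 53278) = 1/(1 - 53278) = 1/(-53277) = -1/53277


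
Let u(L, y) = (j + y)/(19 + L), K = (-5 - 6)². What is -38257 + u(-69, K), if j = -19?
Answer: -956476/25 ≈ -38259.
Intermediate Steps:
K = 121 (K = (-11)² = 121)
u(L, y) = (-19 + y)/(19 + L)
-38257 + u(-69, K) = -38257 + (-19 + 121)/(19 - 69) = -38257 + 102/(-50) = -38257 - 1/50*102 = -38257 - 51/25 = -956476/25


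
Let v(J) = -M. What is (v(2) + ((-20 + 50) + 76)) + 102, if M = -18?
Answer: 226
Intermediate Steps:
v(J) = 18 (v(J) = -1*(-18) = 18)
(v(2) + ((-20 + 50) + 76)) + 102 = (18 + ((-20 + 50) + 76)) + 102 = (18 + (30 + 76)) + 102 = (18 + 106) + 102 = 124 + 102 = 226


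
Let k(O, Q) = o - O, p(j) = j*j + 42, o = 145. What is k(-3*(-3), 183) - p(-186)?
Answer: -34502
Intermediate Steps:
p(j) = 42 + j² (p(j) = j² + 42 = 42 + j²)
k(O, Q) = 145 - O
k(-3*(-3), 183) - p(-186) = (145 - (-3)*(-3)) - (42 + (-186)²) = (145 - 1*9) - (42 + 34596) = (145 - 9) - 1*34638 = 136 - 34638 = -34502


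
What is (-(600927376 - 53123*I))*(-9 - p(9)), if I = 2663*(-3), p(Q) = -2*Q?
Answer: -9227943207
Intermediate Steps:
I = -7989
(-(600927376 - 53123*I))*(-9 - p(9)) = (-(600927376 + 424399647))*(-9 - (-2)*9) = (-53123/(1/(13643 + (-2331 + 7989))))*(-9 - 1*(-18)) = (-53123/(1/(13643 + 5658)))*(-9 + 18) = -53123/(1/19301)*9 = -53123/1/19301*9 = -53123*19301*9 = -1025327023*9 = -9227943207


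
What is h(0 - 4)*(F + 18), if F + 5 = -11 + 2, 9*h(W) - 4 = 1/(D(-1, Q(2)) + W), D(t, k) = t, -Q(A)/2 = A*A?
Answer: 76/45 ≈ 1.6889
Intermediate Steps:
Q(A) = -2*A² (Q(A) = -2*A*A = -2*A²)
h(W) = 4/9 + 1/(9*(-1 + W))
F = -14 (F = -5 + (-11 + 2) = -5 - 9 = -14)
h(0 - 4)*(F + 18) = ((-3 + 4*(0 - 4))/(9*(-1 + (0 - 4))))*(-14 + 18) = ((-3 + 4*(-4))/(9*(-1 - 4)))*4 = ((⅑)*(-3 - 16)/(-5))*4 = ((⅑)*(-⅕)*(-19))*4 = (19/45)*4 = 76/45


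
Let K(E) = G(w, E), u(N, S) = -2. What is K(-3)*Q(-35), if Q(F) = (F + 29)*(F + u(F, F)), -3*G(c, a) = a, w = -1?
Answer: 222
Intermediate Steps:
G(c, a) = -a/3
K(E) = -E/3
Q(F) = (-2 + F)*(29 + F) (Q(F) = (F + 29)*(F - 2) = (29 + F)*(-2 + F) = (-2 + F)*(29 + F))
K(-3)*Q(-35) = (-1/3*(-3))*(-58 + (-35)**2 + 27*(-35)) = 1*(-58 + 1225 - 945) = 1*222 = 222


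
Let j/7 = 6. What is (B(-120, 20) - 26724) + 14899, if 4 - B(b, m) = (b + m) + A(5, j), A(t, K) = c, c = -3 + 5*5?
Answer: -11743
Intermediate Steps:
j = 42 (j = 7*6 = 42)
c = 22 (c = -3 + 25 = 22)
A(t, K) = 22
B(b, m) = -18 - b - m (B(b, m) = 4 - ((b + m) + 22) = 4 - (22 + b + m) = 4 + (-22 - b - m) = -18 - b - m)
(B(-120, 20) - 26724) + 14899 = ((-18 - 1*(-120) - 1*20) - 26724) + 14899 = ((-18 + 120 - 20) - 26724) + 14899 = (82 - 26724) + 14899 = -26642 + 14899 = -11743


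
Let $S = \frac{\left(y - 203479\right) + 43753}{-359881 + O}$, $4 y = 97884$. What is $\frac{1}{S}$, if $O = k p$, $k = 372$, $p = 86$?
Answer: $\frac{327889}{135255} \approx 2.4242$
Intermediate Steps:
$y = 24471$ ($y = \frac{1}{4} \cdot 97884 = 24471$)
$O = 31992$ ($O = 372 \cdot 86 = 31992$)
$S = \frac{135255}{327889}$ ($S = \frac{\left(24471 - 203479\right) + 43753}{-359881 + 31992} = \frac{-179008 + 43753}{-327889} = \left(-135255\right) \left(- \frac{1}{327889}\right) = \frac{135255}{327889} \approx 0.4125$)
$\frac{1}{S} = \frac{1}{\frac{135255}{327889}} = \frac{327889}{135255}$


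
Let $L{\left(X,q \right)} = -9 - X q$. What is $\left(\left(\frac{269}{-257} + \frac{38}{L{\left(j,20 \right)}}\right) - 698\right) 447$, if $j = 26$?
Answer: $- \frac{42486125667}{135953} \approx -3.1251 \cdot 10^{5}$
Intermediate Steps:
$L{\left(X,q \right)} = -9 - X q$
$\left(\left(\frac{269}{-257} + \frac{38}{L{\left(j,20 \right)}}\right) - 698\right) 447 = \left(\left(\frac{269}{-257} + \frac{38}{-9 - 26 \cdot 20}\right) - 698\right) 447 = \left(\left(269 \left(- \frac{1}{257}\right) + \frac{38}{-9 - 520}\right) - 698\right) 447 = \left(\left(- \frac{269}{257} + \frac{38}{-529}\right) - 698\right) 447 = \left(\left(- \frac{269}{257} + 38 \left(- \frac{1}{529}\right)\right) - 698\right) 447 = \left(\left(- \frac{269}{257} - \frac{38}{529}\right) - 698\right) 447 = \left(- \frac{152067}{135953} - 698\right) 447 = \left(- \frac{95047261}{135953}\right) 447 = - \frac{42486125667}{135953}$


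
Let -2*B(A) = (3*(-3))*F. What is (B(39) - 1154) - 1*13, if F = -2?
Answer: -1176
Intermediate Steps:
B(A) = -9 (B(A) = -3*(-3)*(-2)/2 = -(-9)*(-2)/2 = -½*18 = -9)
(B(39) - 1154) - 1*13 = (-9 - 1154) - 1*13 = -1163 - 13 = -1176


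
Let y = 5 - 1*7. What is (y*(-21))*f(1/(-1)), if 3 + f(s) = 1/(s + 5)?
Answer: -231/2 ≈ -115.50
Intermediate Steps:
y = -2 (y = 5 - 7 = -2)
f(s) = -3 + 1/(5 + s) (f(s) = -3 + 1/(s + 5) = -3 + 1/(5 + s))
(y*(-21))*f(1/(-1)) = (-2*(-21))*((-14 - 3/(-1))/(5 + 1/(-1))) = 42*((-14 - 3*(-1))/(5 - 1)) = 42*((-14 + 3)/4) = 42*((1/4)*(-11)) = 42*(-11/4) = -231/2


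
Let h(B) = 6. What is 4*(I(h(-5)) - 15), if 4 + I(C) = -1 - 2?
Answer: -88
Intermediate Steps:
I(C) = -7 (I(C) = -4 + (-1 - 2) = -4 - 3 = -7)
4*(I(h(-5)) - 15) = 4*(-7 - 15) = 4*(-22) = -88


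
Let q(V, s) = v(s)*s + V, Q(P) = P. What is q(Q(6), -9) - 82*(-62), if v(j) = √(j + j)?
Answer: 5090 - 27*I*√2 ≈ 5090.0 - 38.184*I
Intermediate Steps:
v(j) = √2*√j (v(j) = √(2*j) = √2*√j)
q(V, s) = V + √2*s^(3/2) (q(V, s) = (√2*√s)*s + V = √2*s^(3/2) + V = V + √2*s^(3/2))
q(Q(6), -9) - 82*(-62) = (6 + √2*(-9)^(3/2)) - 82*(-62) = (6 + √2*(-27*I)) + 5084 = (6 - 27*I*√2) + 5084 = 5090 - 27*I*√2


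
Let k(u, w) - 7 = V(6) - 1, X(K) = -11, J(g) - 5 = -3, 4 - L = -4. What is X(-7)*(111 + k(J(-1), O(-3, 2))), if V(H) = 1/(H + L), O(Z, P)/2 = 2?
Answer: -18029/14 ≈ -1287.8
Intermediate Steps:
L = 8 (L = 4 - 1*(-4) = 4 + 4 = 8)
O(Z, P) = 4 (O(Z, P) = 2*2 = 4)
J(g) = 2 (J(g) = 5 - 3 = 2)
V(H) = 1/(8 + H) (V(H) = 1/(H + 8) = 1/(8 + H))
k(u, w) = 85/14 (k(u, w) = 7 + (1/(8 + 6) - 1) = 7 + (1/14 - 1) = 7 - 13/14 = 85/14)
X(-7)*(111 + k(J(-1), O(-3, 2))) = -11*(111 + 85/14) = -11*1639/14 = -18029/14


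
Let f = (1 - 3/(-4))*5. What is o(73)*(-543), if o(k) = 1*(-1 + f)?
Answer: -16833/4 ≈ -4208.3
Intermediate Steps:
f = 35/4 (f = (1 - 3*(-¼))*5 = (1 + ¾)*5 = (7/4)*5 = 35/4 ≈ 8.7500)
o(k) = 31/4 (o(k) = 1*(-1 + 35/4) = 1*(31/4) = 31/4)
o(73)*(-543) = (31/4)*(-543) = -16833/4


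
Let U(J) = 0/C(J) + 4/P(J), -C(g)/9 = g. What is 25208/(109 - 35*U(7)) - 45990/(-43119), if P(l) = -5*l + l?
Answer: 20225678/91029 ≈ 222.19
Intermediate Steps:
P(l) = -4*l
C(g) = -9*g
U(J) = -1/J (U(J) = 0/((-9*J)) + 4/((-4*J)) = 0*(-1/(9*J)) + 4*(-1/(4*J)) = 0 - 1/J = -1/J)
25208/(109 - 35*U(7)) - 45990/(-43119) = 25208/(109 - (-35)/7) - 45990/(-43119) = 25208/(109 - (-35)/7) - 45990*(-1/43119) = 25208/(109 - 35*(-1/7)) + 5110/4791 = 25208/(109 + 5) + 5110/4791 = 25208/114 + 5110/4791 = 25208*(1/114) + 5110/4791 = 12604/57 + 5110/4791 = 20225678/91029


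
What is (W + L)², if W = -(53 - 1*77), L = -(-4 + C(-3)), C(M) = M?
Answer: 961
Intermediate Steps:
L = 7 (L = -(-4 - 3) = -1*(-7) = 7)
W = 24 (W = -(53 - 77) = -1*(-24) = 24)
(W + L)² = (24 + 7)² = 31² = 961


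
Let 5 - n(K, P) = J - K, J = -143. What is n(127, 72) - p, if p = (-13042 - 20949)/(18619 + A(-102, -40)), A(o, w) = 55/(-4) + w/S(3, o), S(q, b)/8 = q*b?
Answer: 3152068817/11386423 ≈ 276.83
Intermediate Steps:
S(q, b) = 8*b*q (S(q, b) = 8*(q*b) = 8*(b*q) = 8*b*q)
n(K, P) = 148 + K (n(K, P) = 5 - (-143 - K) = 5 + (143 + K) = 148 + K)
A(o, w) = -55/4 + w/(24*o) (A(o, w) = 55/(-4) + w/((8*o*3)) = 55*(-1/4) + w/((24*o)) = -55/4 + w*(1/(24*o)) = -55/4 + w/(24*o))
p = -20802492/11386423 (p = (-13042 - 20949)/(18619 + (1/24)*(-40 - 330*(-102))/(-102)) = -33991/(18619 + (1/24)*(-1/102)*(-40 + 33660)) = -33991/(18619 + (1/24)*(-1/102)*33620) = -33991/(18619 - 8405/612) = -33991/11386423/612 = -33991*612/11386423 = -20802492/11386423 ≈ -1.8270)
n(127, 72) - p = (148 + 127) - 1*(-20802492/11386423) = 275 + 20802492/11386423 = 3152068817/11386423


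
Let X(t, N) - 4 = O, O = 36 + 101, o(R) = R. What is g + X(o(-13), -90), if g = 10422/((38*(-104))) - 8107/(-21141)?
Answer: 5796074537/41774616 ≈ 138.75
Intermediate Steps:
O = 137
g = -94146319/41774616 (g = 10422/(-3952) - 8107*(-1/21141) = 10422*(-1/3952) + 8107/21141 = -5211/1976 + 8107/21141 = -94146319/41774616 ≈ -2.2537)
X(t, N) = 141 (X(t, N) = 4 + 137 = 141)
g + X(o(-13), -90) = -94146319/41774616 + 141 = 5796074537/41774616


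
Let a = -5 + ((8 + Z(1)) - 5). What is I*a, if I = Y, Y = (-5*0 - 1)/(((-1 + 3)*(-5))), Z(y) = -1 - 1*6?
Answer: -9/10 ≈ -0.90000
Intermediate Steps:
Z(y) = -7 (Z(y) = -1 - 6 = -7)
Y = 1/10 (Y = (0 - 1)/((2*(-5))) = -1/(-10) = -1*(-1/10) = 1/10 ≈ 0.10000)
a = -9 (a = -5 + ((8 - 7) - 5) = -5 + (1 - 5) = -5 - 4 = -9)
I = 1/10 ≈ 0.10000
I*a = (1/10)*(-9) = -9/10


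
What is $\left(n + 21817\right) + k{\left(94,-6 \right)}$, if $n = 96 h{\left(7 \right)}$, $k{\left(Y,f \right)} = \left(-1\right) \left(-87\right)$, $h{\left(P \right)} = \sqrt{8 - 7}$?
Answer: $22000$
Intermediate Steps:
$h{\left(P \right)} = 1$ ($h{\left(P \right)} = \sqrt{1} = 1$)
$k{\left(Y,f \right)} = 87$
$n = 96$ ($n = 96 \cdot 1 = 96$)
$\left(n + 21817\right) + k{\left(94,-6 \right)} = \left(96 + 21817\right) + 87 = 21913 + 87 = 22000$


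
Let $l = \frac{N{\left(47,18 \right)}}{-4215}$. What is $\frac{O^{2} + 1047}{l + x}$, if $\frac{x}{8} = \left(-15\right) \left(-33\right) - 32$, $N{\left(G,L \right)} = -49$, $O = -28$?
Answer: $\frac{7717665}{15612409} \approx 0.49433$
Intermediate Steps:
$l = \frac{49}{4215}$ ($l = - \frac{49}{-4215} = \left(-49\right) \left(- \frac{1}{4215}\right) = \frac{49}{4215} \approx 0.011625$)
$x = 3704$ ($x = 8 \left(\left(-15\right) \left(-33\right) - 32\right) = 8 \left(495 - 32\right) = 8 \cdot 463 = 3704$)
$\frac{O^{2} + 1047}{l + x} = \frac{\left(-28\right)^{2} + 1047}{\frac{49}{4215} + 3704} = \frac{784 + 1047}{\frac{15612409}{4215}} = 1831 \cdot \frac{4215}{15612409} = \frac{7717665}{15612409}$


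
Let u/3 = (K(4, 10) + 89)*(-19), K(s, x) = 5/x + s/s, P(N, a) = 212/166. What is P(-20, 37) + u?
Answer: -856099/166 ≈ -5157.2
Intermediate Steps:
P(N, a) = 106/83 (P(N, a) = 212*(1/166) = 106/83)
K(s, x) = 1 + 5/x (K(s, x) = 5/x + 1 = 1 + 5/x)
u = -10317/2 (u = 3*(((5 + 10)/10 + 89)*(-19)) = 3*(((1/10)*15 + 89)*(-19)) = 3*((3/2 + 89)*(-19)) = 3*((181/2)*(-19)) = 3*(-3439/2) = -10317/2 ≈ -5158.5)
P(-20, 37) + u = 106/83 - 10317/2 = -856099/166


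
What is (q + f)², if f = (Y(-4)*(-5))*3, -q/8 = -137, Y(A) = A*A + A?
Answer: 839056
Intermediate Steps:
Y(A) = A + A² (Y(A) = A² + A = A + A²)
q = 1096 (q = -8*(-137) = 1096)
f = -180 (f = (-4*(1 - 4)*(-5))*3 = (-4*(-3)*(-5))*3 = (12*(-5))*3 = -60*3 = -180)
(q + f)² = (1096 - 180)² = 916² = 839056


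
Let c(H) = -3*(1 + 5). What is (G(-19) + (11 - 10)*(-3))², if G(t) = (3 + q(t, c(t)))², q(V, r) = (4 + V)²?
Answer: 2702024361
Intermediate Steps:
c(H) = -18 (c(H) = -3*6 = -18)
G(t) = (3 + (4 + t)²)²
(G(-19) + (11 - 10)*(-3))² = ((3 + (4 - 19)²)² + (11 - 10)*(-3))² = ((3 + (-15)²)² + 1*(-3))² = ((3 + 225)² - 3)² = (228² - 3)² = (51984 - 3)² = 51981² = 2702024361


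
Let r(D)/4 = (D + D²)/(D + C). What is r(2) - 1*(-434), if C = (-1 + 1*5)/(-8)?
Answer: 450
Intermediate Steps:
C = -½ (C = (-1 + 5)*(-⅛) = 4*(-⅛) = -½ ≈ -0.50000)
r(D) = 4*(D + D²)/(-½ + D) (r(D) = 4*((D + D²)/(D - ½)) = 4*((D + D²)/(-½ + D)) = 4*(D + D²)/(-½ + D))
r(2) - 1*(-434) = 8*2*(1 + 2)/(-1 + 2*2) - 1*(-434) = 8*2*3/(-1 + 4) + 434 = 8*2*3/3 + 434 = 8*2*(⅓)*3 + 434 = 16 + 434 = 450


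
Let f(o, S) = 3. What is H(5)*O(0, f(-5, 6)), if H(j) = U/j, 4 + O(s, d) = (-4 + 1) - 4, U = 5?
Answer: -11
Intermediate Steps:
O(s, d) = -11 (O(s, d) = -4 + ((-4 + 1) - 4) = -4 + (-3 - 4) = -4 - 7 = -11)
H(j) = 5/j
H(5)*O(0, f(-5, 6)) = (5/5)*(-11) = (5*(⅕))*(-11) = 1*(-11) = -11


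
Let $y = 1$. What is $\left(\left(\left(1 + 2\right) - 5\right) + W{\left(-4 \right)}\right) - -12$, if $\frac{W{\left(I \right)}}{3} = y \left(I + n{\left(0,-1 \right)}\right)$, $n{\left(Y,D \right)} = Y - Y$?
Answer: $-2$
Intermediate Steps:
$n{\left(Y,D \right)} = 0$
$W{\left(I \right)} = 3 I$ ($W{\left(I \right)} = 3 \cdot 1 \left(I + 0\right) = 3 \cdot 1 I = 3 I$)
$\left(\left(\left(1 + 2\right) - 5\right) + W{\left(-4 \right)}\right) - -12 = \left(\left(\left(1 + 2\right) - 5\right) + 3 \left(-4\right)\right) - -12 = \left(\left(3 - 5\right) - 12\right) + 12 = \left(-2 - 12\right) + 12 = -14 + 12 = -2$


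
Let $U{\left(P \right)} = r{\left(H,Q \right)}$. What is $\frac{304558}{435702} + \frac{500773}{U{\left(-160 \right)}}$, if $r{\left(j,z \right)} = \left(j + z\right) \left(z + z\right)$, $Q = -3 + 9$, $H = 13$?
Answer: $\frac{36376206145}{16556676} \approx 2197.1$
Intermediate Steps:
$Q = 6$
$r{\left(j,z \right)} = 2 z \left(j + z\right)$ ($r{\left(j,z \right)} = \left(j + z\right) 2 z = 2 z \left(j + z\right)$)
$U{\left(P \right)} = 228$ ($U{\left(P \right)} = 2 \cdot 6 \left(13 + 6\right) = 2 \cdot 6 \cdot 19 = 228$)
$\frac{304558}{435702} + \frac{500773}{U{\left(-160 \right)}} = \frac{304558}{435702} + \frac{500773}{228} = 304558 \cdot \frac{1}{435702} + 500773 \cdot \frac{1}{228} = \frac{152279}{217851} + \frac{500773}{228} = \frac{36376206145}{16556676}$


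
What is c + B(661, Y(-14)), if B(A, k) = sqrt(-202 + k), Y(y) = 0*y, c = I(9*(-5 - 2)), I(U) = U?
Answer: -63 + I*sqrt(202) ≈ -63.0 + 14.213*I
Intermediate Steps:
c = -63 (c = 9*(-5 - 2) = 9*(-7) = -63)
Y(y) = 0
c + B(661, Y(-14)) = -63 + sqrt(-202 + 0) = -63 + sqrt(-202) = -63 + I*sqrt(202)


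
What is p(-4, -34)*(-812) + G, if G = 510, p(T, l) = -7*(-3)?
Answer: -16542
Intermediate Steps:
p(T, l) = 21
p(-4, -34)*(-812) + G = 21*(-812) + 510 = -17052 + 510 = -16542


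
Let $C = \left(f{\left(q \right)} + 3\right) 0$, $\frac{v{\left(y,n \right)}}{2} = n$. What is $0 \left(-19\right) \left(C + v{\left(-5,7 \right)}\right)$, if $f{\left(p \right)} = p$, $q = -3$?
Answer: $0$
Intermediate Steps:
$v{\left(y,n \right)} = 2 n$
$C = 0$ ($C = \left(-3 + 3\right) 0 = 0 \cdot 0 = 0$)
$0 \left(-19\right) \left(C + v{\left(-5,7 \right)}\right) = 0 \left(-19\right) \left(0 + 2 \cdot 7\right) = 0 \left(0 + 14\right) = 0 \cdot 14 = 0$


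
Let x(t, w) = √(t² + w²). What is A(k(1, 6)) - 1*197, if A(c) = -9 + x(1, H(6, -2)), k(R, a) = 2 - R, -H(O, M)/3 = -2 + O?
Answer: -206 + √145 ≈ -193.96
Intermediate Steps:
H(O, M) = 6 - 3*O (H(O, M) = -3*(-2 + O) = 6 - 3*O)
A(c) = -9 + √145 (A(c) = -9 + √(1² + (6 - 3*6)²) = -9 + √(1 + (6 - 18)²) = -9 + √(1 + (-12)²) = -9 + √(1 + 144) = -9 + √145)
A(k(1, 6)) - 1*197 = (-9 + √145) - 1*197 = (-9 + √145) - 197 = -206 + √145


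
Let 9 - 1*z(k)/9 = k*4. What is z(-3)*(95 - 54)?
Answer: 7749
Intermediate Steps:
z(k) = 81 - 36*k (z(k) = 81 - 9*k*4 = 81 - 36*k)
z(-3)*(95 - 54) = (81 - 36*(-3))*(95 - 54) = (81 + 108)*41 = 189*41 = 7749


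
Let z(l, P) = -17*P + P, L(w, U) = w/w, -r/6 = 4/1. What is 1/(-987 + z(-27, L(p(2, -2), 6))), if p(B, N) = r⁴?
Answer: -1/1003 ≈ -0.00099701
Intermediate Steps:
r = -24 (r = -24/1 = -24 ≈ -24.000)
p(B, N) = 331776 (p(B, N) = (-24)⁴ = 331776)
L(w, U) = 1
z(l, P) = -16*P
1/(-987 + z(-27, L(p(2, -2), 6))) = 1/(-987 - 16*1) = 1/(-987 - 16) = 1/(-1003) = -1/1003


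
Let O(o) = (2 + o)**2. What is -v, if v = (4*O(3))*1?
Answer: -100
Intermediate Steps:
v = 100 (v = (4*(2 + 3)**2)*1 = (4*5**2)*1 = (4*25)*1 = 100*1 = 100)
-v = -1*100 = -100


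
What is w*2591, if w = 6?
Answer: 15546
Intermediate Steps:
w*2591 = 6*2591 = 15546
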